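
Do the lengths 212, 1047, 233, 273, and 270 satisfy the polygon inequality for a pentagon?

For a pentagon, each side must be shorter than the sum of the others.
Here the longest side is 1047, but the remaining 4 sides sum to only 988.

No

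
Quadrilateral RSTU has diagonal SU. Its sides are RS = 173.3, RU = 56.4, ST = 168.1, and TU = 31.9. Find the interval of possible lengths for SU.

136.2 < SU < 200.0

From triangle RSU: |173.3 − 56.4| < SU < 173.3 + 56.4, i.e. 116.9 < SU < 229.7.
From triangle TSU: 136.2 < SU < 200.0.
Both must hold, so SU lies in the intersection.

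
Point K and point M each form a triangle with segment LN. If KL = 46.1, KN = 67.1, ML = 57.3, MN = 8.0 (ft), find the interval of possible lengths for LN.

49.3 < LN < 65.3

From triangle KLN: |46.1 − 67.1| < LN < 46.1 + 67.1, i.e. 21.0 < LN < 113.2.
From triangle MLN: 49.3 < LN < 65.3.
Both must hold, so LN lies in the intersection.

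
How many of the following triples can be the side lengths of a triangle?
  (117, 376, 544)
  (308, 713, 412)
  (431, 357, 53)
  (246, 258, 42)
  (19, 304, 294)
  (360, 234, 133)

4

(117,376,544): 117+376 ≤ 544 → not valid
(308,412,713): 308+412 > 713 → valid
(53,357,431): 53+357 ≤ 431 → not valid
(42,246,258): 42+246 > 258 → valid
(19,294,304): 19+294 > 304 → valid
(133,234,360): 133+234 > 360 → valid
4 of the 6 triples form a triangle.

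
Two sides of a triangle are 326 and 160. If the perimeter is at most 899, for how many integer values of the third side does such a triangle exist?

Triangle inequality: 166 < x < 486. Perimeter ≤ 899 gives x ≤ 899 − 326 − 160 = 413.
So 166 < x ≤ 413; integers 167 through 413: 247 values.

247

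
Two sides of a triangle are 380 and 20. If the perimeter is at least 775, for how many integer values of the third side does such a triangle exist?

25

Triangle inequality: 360 < x < 400. Perimeter ≥ 775 gives x ≥ 775 − 380 − 20 = 375.
So 375 ≤ x < 400; integers 375 through 399: 25 values.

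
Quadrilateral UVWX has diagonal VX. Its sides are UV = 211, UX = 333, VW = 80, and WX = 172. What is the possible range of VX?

From triangle UVX: |211 − 333| < VX < 211 + 333, i.e. 122 < VX < 544.
From triangle WVX: 92 < VX < 252.
Both must hold, so VX lies in the intersection.

122 < VX < 252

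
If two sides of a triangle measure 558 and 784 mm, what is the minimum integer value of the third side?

227

The third side must be strictly greater than |558 − 784| = 226.
The smallest integer above 226 is 227.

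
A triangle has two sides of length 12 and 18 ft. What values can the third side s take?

6 < s < 30 (ft)

By the triangle inequality, s must be less than 12 + 18 = 30 and greater than |12 − 18| = 6.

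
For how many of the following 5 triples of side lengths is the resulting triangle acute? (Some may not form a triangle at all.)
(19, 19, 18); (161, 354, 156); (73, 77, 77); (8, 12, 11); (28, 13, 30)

(19,19,18): 18²+19² = 685 > 361 = 19² → acute
(161,354,156): 156+161 ≤ 354, not a triangle
(73,77,77): 73²+77² = 11258 > 5929 = 77² → acute
(8,12,11): 8²+11² = 185 > 144 = 12² → acute
(28,13,30): 13²+28² = 953 > 900 = 30² → acute
4 of the 5 are acute.

4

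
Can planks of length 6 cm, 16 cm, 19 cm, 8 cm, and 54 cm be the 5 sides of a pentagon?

For a pentagon, each side must be shorter than the sum of the others.
Here the longest side is 54, but the remaining 4 sides sum to only 49.

No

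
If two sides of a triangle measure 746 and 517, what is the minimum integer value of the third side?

The third side must be strictly greater than |746 − 517| = 229.
The smallest integer above 229 is 230.

230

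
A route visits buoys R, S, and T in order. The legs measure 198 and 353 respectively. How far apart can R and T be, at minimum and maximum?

By the triangle inequality, |198 − 353| ≤ RT ≤ 198 + 353.

155 ≤ RT ≤ 551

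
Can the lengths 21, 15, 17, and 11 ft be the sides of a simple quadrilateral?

Yes

A quadrilateral exists iff every side is shorter than the sum of the others — equivalently, the longest side is less than the sum of the rest.
Longest side 21 < 43 (sum of the remaining 3), so yes.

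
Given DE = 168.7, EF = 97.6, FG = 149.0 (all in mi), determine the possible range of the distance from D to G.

The maximum is all hops collinear in one direction: 168.7 + 97.6 + 149.0 = 415.3.
The longest hop is 168.7; the others sum to 246.6. Since 168.7 ≤ 246.6, the path can fold back on itself completely, so the minimum distance is 0.

0 ≤ DG ≤ 415.3 mi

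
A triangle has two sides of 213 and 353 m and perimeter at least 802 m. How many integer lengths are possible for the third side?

Triangle inequality: 140 < x < 566. Perimeter ≥ 802 gives x ≥ 802 − 213 − 353 = 236.
So 236 ≤ x < 566; integers 236 through 565: 330 values.

330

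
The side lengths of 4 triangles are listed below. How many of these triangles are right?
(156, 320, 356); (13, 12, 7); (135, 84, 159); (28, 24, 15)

2

(156,320,356): 156²+320² = 126736 = 356² → right
(13,12,7): 7²+12² = 193 > 169 = 13² → acute
(135,84,159): 84²+135² = 25281 = 159² → right
(28,24,15): 15²+24² = 801 > 784 = 28² → acute
2 of the 4 are right.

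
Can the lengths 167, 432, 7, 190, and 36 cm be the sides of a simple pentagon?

No

For a pentagon, each side must be shorter than the sum of the others.
Here the longest side is 432, but the remaining 4 sides sum to only 400.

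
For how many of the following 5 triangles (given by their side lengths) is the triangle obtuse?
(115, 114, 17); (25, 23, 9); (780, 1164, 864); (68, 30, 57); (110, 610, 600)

2

(115,114,17): 17²+114² = 13285 > 13225 = 115² → acute
(25,23,9): 9²+23² = 610 < 625 = 25² → obtuse
(780,1164,864): 780²+864² = 1354896 = 1164² → right
(68,30,57): 30²+57² = 4149 < 4624 = 68² → obtuse
(110,610,600): 110²+600² = 372100 = 610² → right
2 of the 5 are obtuse.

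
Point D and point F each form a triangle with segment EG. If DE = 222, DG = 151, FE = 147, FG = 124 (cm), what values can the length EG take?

71 < EG < 271

From triangle DEG: |222 − 151| < EG < 222 + 151, i.e. 71 < EG < 373.
From triangle FEG: 23 < EG < 271.
Both must hold, so EG lies in the intersection.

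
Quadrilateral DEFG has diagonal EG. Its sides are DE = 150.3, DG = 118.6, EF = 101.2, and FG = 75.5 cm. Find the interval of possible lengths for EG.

From triangle DEG: |150.3 − 118.6| < EG < 150.3 + 118.6, i.e. 31.7 < EG < 268.9.
From triangle FEG: 25.7 < EG < 176.7.
Both must hold, so EG lies in the intersection.

31.7 < EG < 176.7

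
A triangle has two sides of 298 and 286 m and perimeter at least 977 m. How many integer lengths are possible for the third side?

Triangle inequality: 12 < x < 584. Perimeter ≥ 977 gives x ≥ 977 − 298 − 286 = 393.
So 393 ≤ x < 584; integers 393 through 583: 191 values.

191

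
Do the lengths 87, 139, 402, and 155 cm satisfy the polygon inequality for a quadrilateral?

No

For a quadrilateral, each side must be shorter than the sum of the others.
Here the longest side is 402, but the remaining 3 sides sum to only 381.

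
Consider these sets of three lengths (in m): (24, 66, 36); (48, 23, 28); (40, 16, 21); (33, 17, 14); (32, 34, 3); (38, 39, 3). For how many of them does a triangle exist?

(24,36,66): 24+36 ≤ 66 → not valid
(23,28,48): 23+28 > 48 → valid
(16,21,40): 16+21 ≤ 40 → not valid
(14,17,33): 14+17 ≤ 33 → not valid
(3,32,34): 3+32 > 34 → valid
(3,38,39): 3+38 > 39 → valid
3 of the 6 triples form a triangle.

3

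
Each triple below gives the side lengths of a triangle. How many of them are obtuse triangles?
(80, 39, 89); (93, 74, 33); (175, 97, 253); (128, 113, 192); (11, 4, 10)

(80,39,89): 39²+80² = 7921 = 89² → right
(93,74,33): 33²+74² = 6565 < 8649 = 93² → obtuse
(175,97,253): 97²+175² = 40034 < 64009 = 253² → obtuse
(128,113,192): 113²+128² = 29153 < 36864 = 192² → obtuse
(11,4,10): 4²+10² = 116 < 121 = 11² → obtuse
4 of the 5 are obtuse.

4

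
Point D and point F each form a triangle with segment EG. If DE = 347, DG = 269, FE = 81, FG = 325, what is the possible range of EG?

From triangle DEG: |347 − 269| < EG < 347 + 269, i.e. 78 < EG < 616.
From triangle FEG: 244 < EG < 406.
Both must hold, so EG lies in the intersection.

244 < EG < 406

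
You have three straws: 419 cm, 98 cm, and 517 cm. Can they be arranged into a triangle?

The two shorter sides sum to 517, exactly equal to the longest side 517.
That gives only a degenerate (flat) triangle — the inequality must be strict.

No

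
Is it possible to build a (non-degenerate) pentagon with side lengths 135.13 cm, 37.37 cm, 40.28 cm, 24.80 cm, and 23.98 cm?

No

For a pentagon, each side must be shorter than the sum of the others.
Here the longest side is 135.13, but the remaining 4 sides sum to only 126.43.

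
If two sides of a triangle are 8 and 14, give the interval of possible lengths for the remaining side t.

By the triangle inequality, t must be less than 8 + 14 = 22 and greater than |8 − 14| = 6.

6 < t < 22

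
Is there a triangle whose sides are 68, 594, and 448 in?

The longest side is 594, but the other two sum to only 516.
516 < 594, so the triangle inequality fails.

No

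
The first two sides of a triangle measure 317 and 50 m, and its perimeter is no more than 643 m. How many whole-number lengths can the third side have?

Triangle inequality: 267 < x < 367. Perimeter ≤ 643 gives x ≤ 643 − 317 − 50 = 276.
So 267 < x ≤ 276; integers 268 through 276: 9 values.

9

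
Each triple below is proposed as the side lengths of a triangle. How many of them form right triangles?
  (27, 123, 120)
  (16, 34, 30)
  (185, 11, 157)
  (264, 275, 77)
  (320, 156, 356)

4

(27,123,120): 27²+120² = 15129 = 123² → right
(16,34,30): 16²+30² = 1156 = 34² → right
(185,11,157): 11+157 ≤ 185, not a triangle
(264,275,77): 77²+264² = 75625 = 275² → right
(320,156,356): 156²+320² = 126736 = 356² → right
4 of the 5 are right.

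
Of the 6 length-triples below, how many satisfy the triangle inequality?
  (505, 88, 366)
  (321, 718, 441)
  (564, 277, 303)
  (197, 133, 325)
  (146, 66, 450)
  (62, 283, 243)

(88,366,505): 88+366 ≤ 505 → not valid
(321,441,718): 321+441 > 718 → valid
(277,303,564): 277+303 > 564 → valid
(133,197,325): 133+197 > 325 → valid
(66,146,450): 66+146 ≤ 450 → not valid
(62,243,283): 62+243 > 283 → valid
4 of the 6 triples form a triangle.

4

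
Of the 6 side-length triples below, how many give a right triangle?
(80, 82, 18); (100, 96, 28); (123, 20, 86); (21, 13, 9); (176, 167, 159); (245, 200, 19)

2

(80,82,18): 18²+80² = 6724 = 82² → right
(100,96,28): 28²+96² = 10000 = 100² → right
(123,20,86): 20+86 ≤ 123, not a triangle
(21,13,9): 9²+13² = 250 < 441 = 21² → obtuse
(176,167,159): 159²+167² = 53170 > 30976 = 176² → acute
(245,200,19): 19+200 ≤ 245, not a triangle
2 of the 6 are right.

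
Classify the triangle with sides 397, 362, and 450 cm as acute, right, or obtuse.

acute

Compare the square of the longest side to the sum of squares of the other two: 362² + 397² = 288653 > 202500 = 450².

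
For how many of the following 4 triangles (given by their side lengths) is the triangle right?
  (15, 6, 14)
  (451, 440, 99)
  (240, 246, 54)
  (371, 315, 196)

3

(15,6,14): 6²+14² = 232 > 225 = 15² → acute
(451,440,99): 99²+440² = 203401 = 451² → right
(240,246,54): 54²+240² = 60516 = 246² → right
(371,315,196): 196²+315² = 137641 = 371² → right
3 of the 4 are right.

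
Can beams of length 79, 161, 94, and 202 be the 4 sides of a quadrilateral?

Yes

A quadrilateral exists iff every side is shorter than the sum of the others — equivalently, the longest side is less than the sum of the rest.
Longest side 202 < 334 (sum of the remaining 3), so yes.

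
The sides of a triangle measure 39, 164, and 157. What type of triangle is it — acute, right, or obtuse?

obtuse

Compare the square of the longest side to the sum of squares of the other two: 39² + 157² = 26170 < 26896 = 164².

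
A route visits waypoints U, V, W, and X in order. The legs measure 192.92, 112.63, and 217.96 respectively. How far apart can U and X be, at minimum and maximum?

The maximum is all hops collinear in one direction: 192.92 + 112.63 + 217.96 = 523.51.
The longest hop is 217.96; the others sum to 305.55. Since 217.96 ≤ 305.55, the path can fold back on itself completely, so the minimum distance is 0.

0 ≤ UX ≤ 523.51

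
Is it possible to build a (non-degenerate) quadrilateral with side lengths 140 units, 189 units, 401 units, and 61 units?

For a quadrilateral, each side must be shorter than the sum of the others.
Here the longest side is 401, but the remaining 3 sides sum to only 390.

No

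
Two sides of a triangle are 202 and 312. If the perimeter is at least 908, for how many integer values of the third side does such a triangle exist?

Triangle inequality: 110 < x < 514. Perimeter ≥ 908 gives x ≥ 908 − 202 − 312 = 394.
So 394 ≤ x < 514; integers 394 through 513: 120 values.

120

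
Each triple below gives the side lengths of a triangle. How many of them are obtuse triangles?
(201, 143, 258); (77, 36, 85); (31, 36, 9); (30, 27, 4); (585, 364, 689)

3

(201,143,258): 143²+201² = 60850 < 66564 = 258² → obtuse
(77,36,85): 36²+77² = 7225 = 85² → right
(31,36,9): 9²+31² = 1042 < 1296 = 36² → obtuse
(30,27,4): 4²+27² = 745 < 900 = 30² → obtuse
(585,364,689): 364²+585² = 474721 = 689² → right
3 of the 5 are obtuse.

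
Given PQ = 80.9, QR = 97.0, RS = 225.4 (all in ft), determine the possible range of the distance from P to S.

47.5 ≤ PS ≤ 403.3 ft

The maximum is all hops collinear in one direction: 80.9 + 97.0 + 225.4 = 403.3.
The longest hop is 225.4; the others sum to 177.9. Folding the others back against it leaves at least 225.4 − 177.9 = 47.5.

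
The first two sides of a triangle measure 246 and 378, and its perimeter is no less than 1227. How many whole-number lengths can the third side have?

Triangle inequality: 132 < x < 624. Perimeter ≥ 1227 gives x ≥ 1227 − 246 − 378 = 603.
So 603 ≤ x < 624; integers 603 through 623: 21 values.

21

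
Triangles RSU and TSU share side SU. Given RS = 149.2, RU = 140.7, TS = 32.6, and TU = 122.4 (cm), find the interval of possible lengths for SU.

From triangle RSU: |149.2 − 140.7| < SU < 149.2 + 140.7, i.e. 8.5 < SU < 289.9.
From triangle TSU: 89.8 < SU < 155.0.
Both must hold, so SU lies in the intersection.

89.8 < SU < 155.0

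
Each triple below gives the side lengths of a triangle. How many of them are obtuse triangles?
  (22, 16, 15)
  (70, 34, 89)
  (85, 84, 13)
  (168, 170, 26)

2

(22,16,15): 15²+16² = 481 < 484 = 22² → obtuse
(70,34,89): 34²+70² = 6056 < 7921 = 89² → obtuse
(85,84,13): 13²+84² = 7225 = 85² → right
(168,170,26): 26²+168² = 28900 = 170² → right
2 of the 4 are obtuse.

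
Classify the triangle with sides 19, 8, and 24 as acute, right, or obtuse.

Compare the square of the longest side to the sum of squares of the other two: 8² + 19² = 425 < 576 = 24².

obtuse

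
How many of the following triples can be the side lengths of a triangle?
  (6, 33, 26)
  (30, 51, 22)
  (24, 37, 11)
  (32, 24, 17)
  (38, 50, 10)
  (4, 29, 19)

2

(6,26,33): 6+26 ≤ 33 → not valid
(22,30,51): 22+30 > 51 → valid
(11,24,37): 11+24 ≤ 37 → not valid
(17,24,32): 17+24 > 32 → valid
(10,38,50): 10+38 ≤ 50 → not valid
(4,19,29): 4+19 ≤ 29 → not valid
2 of the 6 triples form a triangle.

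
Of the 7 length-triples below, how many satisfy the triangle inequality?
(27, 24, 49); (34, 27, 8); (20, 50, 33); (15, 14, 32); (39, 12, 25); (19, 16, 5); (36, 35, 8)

(24,27,49): 24+27 > 49 → valid
(8,27,34): 8+27 > 34 → valid
(20,33,50): 20+33 > 50 → valid
(14,15,32): 14+15 ≤ 32 → not valid
(12,25,39): 12+25 ≤ 39 → not valid
(5,16,19): 5+16 > 19 → valid
(8,35,36): 8+35 > 36 → valid
5 of the 7 triples form a triangle.

5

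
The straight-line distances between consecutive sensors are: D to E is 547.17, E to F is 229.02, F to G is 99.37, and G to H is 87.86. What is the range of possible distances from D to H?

The maximum is all hops collinear in one direction: 547.17 + 229.02 + 99.37 + 87.86 = 963.42.
The longest hop is 547.17; the others sum to 416.25. Folding the others back against it leaves at least 547.17 − 416.25 = 130.92.

130.92 ≤ DH ≤ 963.42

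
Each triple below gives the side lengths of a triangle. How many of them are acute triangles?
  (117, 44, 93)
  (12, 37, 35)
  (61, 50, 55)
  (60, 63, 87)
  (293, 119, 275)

(117,44,93): 44²+93² = 10585 < 13689 = 117² → obtuse
(12,37,35): 12²+35² = 1369 = 37² → right
(61,50,55): 50²+55² = 5525 > 3721 = 61² → acute
(60,63,87): 60²+63² = 7569 = 87² → right
(293,119,275): 119²+275² = 89786 > 85849 = 293² → acute
2 of the 5 are acute.

2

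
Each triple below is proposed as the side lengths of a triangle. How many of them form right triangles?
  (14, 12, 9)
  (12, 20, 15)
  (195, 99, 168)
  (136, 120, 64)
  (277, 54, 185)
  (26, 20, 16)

2

(14,12,9): 9²+12² = 225 > 196 = 14² → acute
(12,20,15): 12²+15² = 369 < 400 = 20² → obtuse
(195,99,168): 99²+168² = 38025 = 195² → right
(136,120,64): 64²+120² = 18496 = 136² → right
(277,54,185): 54+185 ≤ 277, not a triangle
(26,20,16): 16²+20² = 656 < 676 = 26² → obtuse
2 of the 6 are right.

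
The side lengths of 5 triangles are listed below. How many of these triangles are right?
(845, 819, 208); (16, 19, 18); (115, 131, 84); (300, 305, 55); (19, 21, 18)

2

(845,819,208): 208²+819² = 714025 = 845² → right
(16,19,18): 16²+18² = 580 > 361 = 19² → acute
(115,131,84): 84²+115² = 20281 > 17161 = 131² → acute
(300,305,55): 55²+300² = 93025 = 305² → right
(19,21,18): 18²+19² = 685 > 441 = 21² → acute
2 of the 5 are right.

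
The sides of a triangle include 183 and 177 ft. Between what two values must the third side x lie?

6 < x < 360 (ft)

By the triangle inequality, x must be less than 183 + 177 = 360 and greater than |183 − 177| = 6.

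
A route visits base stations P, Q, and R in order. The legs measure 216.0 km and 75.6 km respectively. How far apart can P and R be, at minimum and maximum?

140.4 ≤ PR ≤ 291.6 km

By the triangle inequality, |216.0 − 75.6| ≤ PR ≤ 216.0 + 75.6.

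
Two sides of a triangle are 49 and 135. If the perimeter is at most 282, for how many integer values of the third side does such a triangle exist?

12

Triangle inequality: 86 < x < 184. Perimeter ≤ 282 gives x ≤ 282 − 49 − 135 = 98.
So 86 < x ≤ 98; integers 87 through 98: 12 values.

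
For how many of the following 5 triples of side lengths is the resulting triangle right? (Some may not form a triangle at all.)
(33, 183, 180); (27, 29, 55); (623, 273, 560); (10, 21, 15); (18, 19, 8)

2

(33,183,180): 33²+180² = 33489 = 183² → right
(27,29,55): 27²+29² = 1570 < 3025 = 55² → obtuse
(623,273,560): 273²+560² = 388129 = 623² → right
(10,21,15): 10²+15² = 325 < 441 = 21² → obtuse
(18,19,8): 8²+18² = 388 > 361 = 19² → acute
2 of the 5 are right.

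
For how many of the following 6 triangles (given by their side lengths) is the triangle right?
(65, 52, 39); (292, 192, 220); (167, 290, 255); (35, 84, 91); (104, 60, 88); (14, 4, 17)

(65,52,39): 39²+52² = 4225 = 65² → right
(292,192,220): 192²+220² = 85264 = 292² → right
(167,290,255): 167²+255² = 92914 > 84100 = 290² → acute
(35,84,91): 35²+84² = 8281 = 91² → right
(104,60,88): 60²+88² = 11344 > 10816 = 104² → acute
(14,4,17): 4²+14² = 212 < 289 = 17² → obtuse
3 of the 6 are right.

3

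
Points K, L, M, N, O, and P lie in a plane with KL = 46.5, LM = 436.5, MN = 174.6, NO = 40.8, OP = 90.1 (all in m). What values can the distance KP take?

84.5 ≤ KP ≤ 788.5 m

The maximum is all hops collinear in one direction: 46.5 + 436.5 + 174.6 + 40.8 + 90.1 = 788.5.
The longest hop is 436.5; the others sum to 352.0. Folding the others back against it leaves at least 436.5 − 352.0 = 84.5.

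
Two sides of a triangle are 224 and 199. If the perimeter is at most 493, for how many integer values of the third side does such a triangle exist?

Triangle inequality: 25 < x < 423. Perimeter ≤ 493 gives x ≤ 493 − 224 − 199 = 70.
So 25 < x ≤ 70; integers 26 through 70: 45 values.

45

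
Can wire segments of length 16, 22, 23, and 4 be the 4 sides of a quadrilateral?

A quadrilateral exists iff every side is shorter than the sum of the others — equivalently, the longest side is less than the sum of the rest.
Longest side 23 < 42 (sum of the remaining 3), so yes.

Yes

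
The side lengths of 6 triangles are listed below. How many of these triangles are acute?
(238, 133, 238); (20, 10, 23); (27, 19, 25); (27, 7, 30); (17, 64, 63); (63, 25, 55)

(238,133,238): 133²+238² = 74333 > 56644 = 238² → acute
(20,10,23): 10²+20² = 500 < 529 = 23² → obtuse
(27,19,25): 19²+25² = 986 > 729 = 27² → acute
(27,7,30): 7²+27² = 778 < 900 = 30² → obtuse
(17,64,63): 17²+63² = 4258 > 4096 = 64² → acute
(63,25,55): 25²+55² = 3650 < 3969 = 63² → obtuse
3 of the 6 are acute.

3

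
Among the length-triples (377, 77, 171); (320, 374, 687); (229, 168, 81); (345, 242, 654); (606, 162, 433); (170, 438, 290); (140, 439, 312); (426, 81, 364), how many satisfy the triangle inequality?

(77,171,377): 77+171 ≤ 377 → not valid
(320,374,687): 320+374 > 687 → valid
(81,168,229): 81+168 > 229 → valid
(242,345,654): 242+345 ≤ 654 → not valid
(162,433,606): 162+433 ≤ 606 → not valid
(170,290,438): 170+290 > 438 → valid
(140,312,439): 140+312 > 439 → valid
(81,364,426): 81+364 > 426 → valid
5 of the 8 triples form a triangle.

5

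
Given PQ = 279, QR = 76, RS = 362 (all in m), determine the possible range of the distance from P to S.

The maximum is all hops collinear in one direction: 279 + 76 + 362 = 717.
The longest hop is 362; the others sum to 355. Folding the others back against it leaves at least 362 − 355 = 7.

7 ≤ PS ≤ 717 m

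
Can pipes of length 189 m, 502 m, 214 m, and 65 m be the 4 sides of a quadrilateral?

No

For a quadrilateral, each side must be shorter than the sum of the others.
Here the longest side is 502, but the remaining 3 sides sum to only 468.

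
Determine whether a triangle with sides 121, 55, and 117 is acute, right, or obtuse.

acute

Compare the square of the longest side to the sum of squares of the other two: 55² + 117² = 16714 > 14641 = 121².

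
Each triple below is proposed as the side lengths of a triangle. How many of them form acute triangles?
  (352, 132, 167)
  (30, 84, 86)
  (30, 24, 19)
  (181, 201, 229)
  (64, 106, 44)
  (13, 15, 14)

(352,132,167): 132+167 ≤ 352, not a triangle
(30,84,86): 30²+84² = 7956 > 7396 = 86² → acute
(30,24,19): 19²+24² = 937 > 900 = 30² → acute
(181,201,229): 181²+201² = 73162 > 52441 = 229² → acute
(64,106,44): 44²+64² = 6032 < 11236 = 106² → obtuse
(13,15,14): 13²+14² = 365 > 225 = 15² → acute
4 of the 6 are acute.

4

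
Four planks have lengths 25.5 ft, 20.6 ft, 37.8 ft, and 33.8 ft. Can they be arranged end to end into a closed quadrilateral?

A quadrilateral exists iff every side is shorter than the sum of the others — equivalently, the longest side is less than the sum of the rest.
Longest side 37.8 < 79.9 (sum of the remaining 3), so yes.

Yes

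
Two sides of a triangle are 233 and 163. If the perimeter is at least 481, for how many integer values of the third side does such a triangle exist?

311

Triangle inequality: 70 < x < 396. Perimeter ≥ 481 gives x ≥ 481 − 233 − 163 = 85.
So 85 ≤ x < 396; integers 85 through 395: 311 values.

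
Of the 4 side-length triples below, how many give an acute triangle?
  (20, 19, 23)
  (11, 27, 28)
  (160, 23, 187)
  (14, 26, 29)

3

(20,19,23): 19²+20² = 761 > 529 = 23² → acute
(11,27,28): 11²+27² = 850 > 784 = 28² → acute
(160,23,187): 23+160 ≤ 187, not a triangle
(14,26,29): 14²+26² = 872 > 841 = 29² → acute
3 of the 4 are acute.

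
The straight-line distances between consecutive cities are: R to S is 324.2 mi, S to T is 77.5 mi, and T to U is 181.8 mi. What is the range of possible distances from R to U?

64.9 ≤ RU ≤ 583.5 mi

The maximum is all hops collinear in one direction: 324.2 + 77.5 + 181.8 = 583.5.
The longest hop is 324.2; the others sum to 259.3. Folding the others back against it leaves at least 324.2 − 259.3 = 64.9.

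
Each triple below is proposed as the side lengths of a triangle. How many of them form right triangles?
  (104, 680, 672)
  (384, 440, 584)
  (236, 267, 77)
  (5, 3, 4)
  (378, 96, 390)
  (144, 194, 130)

5

(104,680,672): 104²+672² = 462400 = 680² → right
(384,440,584): 384²+440² = 341056 = 584² → right
(236,267,77): 77²+236² = 61625 < 71289 = 267² → obtuse
(5,3,4): 3²+4² = 25 = 5² → right
(378,96,390): 96²+378² = 152100 = 390² → right
(144,194,130): 130²+144² = 37636 = 194² → right
5 of the 6 are right.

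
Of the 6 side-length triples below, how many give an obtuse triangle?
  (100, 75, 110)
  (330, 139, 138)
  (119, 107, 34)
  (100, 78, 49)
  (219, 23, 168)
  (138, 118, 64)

3

(100,75,110): 75²+100² = 15625 > 12100 = 110² → acute
(330,139,138): 138+139 ≤ 330, not a triangle
(119,107,34): 34²+107² = 12605 < 14161 = 119² → obtuse
(100,78,49): 49²+78² = 8485 < 10000 = 100² → obtuse
(219,23,168): 23+168 ≤ 219, not a triangle
(138,118,64): 64²+118² = 18020 < 19044 = 138² → obtuse
3 of the 6 are obtuse.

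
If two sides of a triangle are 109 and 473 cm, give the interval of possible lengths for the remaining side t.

364 < t < 582

By the triangle inequality, t must be less than 109 + 473 = 582 and greater than |109 − 473| = 364.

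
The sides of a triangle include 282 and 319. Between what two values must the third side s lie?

By the triangle inequality, s must be less than 282 + 319 = 601 and greater than |282 − 319| = 37.

37 < s < 601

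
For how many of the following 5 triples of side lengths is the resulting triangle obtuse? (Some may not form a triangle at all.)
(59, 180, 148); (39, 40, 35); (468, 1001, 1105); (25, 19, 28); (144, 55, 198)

2

(59,180,148): 59²+148² = 25385 < 32400 = 180² → obtuse
(39,40,35): 35²+39² = 2746 > 1600 = 40² → acute
(468,1001,1105): 468²+1001² = 1221025 = 1105² → right
(25,19,28): 19²+25² = 986 > 784 = 28² → acute
(144,55,198): 55²+144² = 23761 < 39204 = 198² → obtuse
2 of the 5 are obtuse.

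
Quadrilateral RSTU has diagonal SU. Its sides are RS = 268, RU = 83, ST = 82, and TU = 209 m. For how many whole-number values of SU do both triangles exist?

From triangle RSU: 185 < SU < 351.
From triangle TSU: 127 < SU < 291.
Intersection: 185 < SU < 291, so integers 186 through 290: 105 values.

105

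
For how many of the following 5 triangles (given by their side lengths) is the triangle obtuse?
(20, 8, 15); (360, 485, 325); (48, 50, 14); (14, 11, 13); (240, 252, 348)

(20,8,15): 8²+15² = 289 < 400 = 20² → obtuse
(360,485,325): 325²+360² = 235225 = 485² → right
(48,50,14): 14²+48² = 2500 = 50² → right
(14,11,13): 11²+13² = 290 > 196 = 14² → acute
(240,252,348): 240²+252² = 121104 = 348² → right
1 of the 5 is obtuse.

1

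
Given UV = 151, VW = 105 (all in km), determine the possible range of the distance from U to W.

46 ≤ UW ≤ 256 km

By the triangle inequality, |151 − 105| ≤ UW ≤ 151 + 105.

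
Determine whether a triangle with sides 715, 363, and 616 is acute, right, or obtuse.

Compare the square of the longest side to the sum of squares of the other two: 363² + 616² = 511225 = 715².

right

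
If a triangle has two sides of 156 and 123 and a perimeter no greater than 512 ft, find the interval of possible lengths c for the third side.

Triangle inequality alone gives 33 < c < 279.
The perimeter condition gives c ≤ 512 − 156 − 123 = 233.
Intersecting the two: 33 < c ≤ 233.

33 < c ≤ 233 ft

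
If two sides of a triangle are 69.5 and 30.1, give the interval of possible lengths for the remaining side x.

By the triangle inequality, x must be less than 69.5 + 30.1 = 99.6 and greater than |69.5 − 30.1| = 39.4.

39.4 < x < 99.6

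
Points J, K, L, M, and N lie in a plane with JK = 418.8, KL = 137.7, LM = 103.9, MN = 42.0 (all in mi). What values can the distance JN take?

The maximum is all hops collinear in one direction: 418.8 + 137.7 + 103.9 + 42.0 = 702.4.
The longest hop is 418.8; the others sum to 283.6. Folding the others back against it leaves at least 418.8 − 283.6 = 135.2.

135.2 ≤ JN ≤ 702.4 mi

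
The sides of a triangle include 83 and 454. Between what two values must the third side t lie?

By the triangle inequality, t must be less than 83 + 454 = 537 and greater than |83 − 454| = 371.

371 < t < 537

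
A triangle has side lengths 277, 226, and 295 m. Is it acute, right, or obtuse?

Compare the square of the longest side to the sum of squares of the other two: 226² + 277² = 127805 > 87025 = 295².

acute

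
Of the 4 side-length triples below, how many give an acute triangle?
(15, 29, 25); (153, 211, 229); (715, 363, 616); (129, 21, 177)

(15,29,25): 15²+25² = 850 > 841 = 29² → acute
(153,211,229): 153²+211² = 67930 > 52441 = 229² → acute
(715,363,616): 363²+616² = 511225 = 715² → right
(129,21,177): 21+129 ≤ 177, not a triangle
2 of the 4 are acute.

2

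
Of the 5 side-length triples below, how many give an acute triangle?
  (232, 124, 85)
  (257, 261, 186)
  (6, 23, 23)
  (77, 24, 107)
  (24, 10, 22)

(232,124,85): 85+124 ≤ 232, not a triangle
(257,261,186): 186²+257² = 100645 > 68121 = 261² → acute
(6,23,23): 6²+23² = 565 > 529 = 23² → acute
(77,24,107): 24+77 ≤ 107, not a triangle
(24,10,22): 10²+22² = 584 > 576 = 24² → acute
3 of the 5 are acute.

3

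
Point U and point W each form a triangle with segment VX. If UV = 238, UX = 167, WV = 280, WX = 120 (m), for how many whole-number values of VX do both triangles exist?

From triangle UVX: 71 < VX < 405.
From triangle WVX: 160 < VX < 400.
Intersection: 160 < VX < 400, so integers 161 through 399: 239 values.

239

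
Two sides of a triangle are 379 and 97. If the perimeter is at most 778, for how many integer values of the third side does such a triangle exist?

Triangle inequality: 282 < x < 476. Perimeter ≤ 778 gives x ≤ 778 − 379 − 97 = 302.
So 282 < x ≤ 302; integers 283 through 302: 20 values.

20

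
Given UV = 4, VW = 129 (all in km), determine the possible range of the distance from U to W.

By the triangle inequality, |4 − 129| ≤ UW ≤ 4 + 129.

125 ≤ UW ≤ 133 km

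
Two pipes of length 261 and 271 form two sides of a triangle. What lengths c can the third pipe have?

10 < c < 532

By the triangle inequality, c must be less than 261 + 271 = 532 and greater than |261 − 271| = 10.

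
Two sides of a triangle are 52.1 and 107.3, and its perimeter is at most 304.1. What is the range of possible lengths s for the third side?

55.2 < s ≤ 144.7

Triangle inequality alone gives 55.2 < s < 159.4.
The perimeter condition gives s ≤ 304.1 − 52.1 − 107.3 = 144.7.
Intersecting the two: 55.2 < s ≤ 144.7.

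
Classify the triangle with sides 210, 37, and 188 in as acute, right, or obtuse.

Compare the square of the longest side to the sum of squares of the other two: 37² + 188² = 36713 < 44100 = 210².

obtuse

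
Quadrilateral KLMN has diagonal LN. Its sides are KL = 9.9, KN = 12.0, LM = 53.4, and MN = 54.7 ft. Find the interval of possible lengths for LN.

2.1 < LN < 21.9

From triangle KLN: |9.9 − 12.0| < LN < 9.9 + 12.0, i.e. 2.1 < LN < 21.9.
From triangle MLN: 1.3 < LN < 108.1.
Both must hold, so LN lies in the intersection.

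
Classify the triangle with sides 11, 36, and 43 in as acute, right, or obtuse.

Compare the square of the longest side to the sum of squares of the other two: 11² + 36² = 1417 < 1849 = 43².

obtuse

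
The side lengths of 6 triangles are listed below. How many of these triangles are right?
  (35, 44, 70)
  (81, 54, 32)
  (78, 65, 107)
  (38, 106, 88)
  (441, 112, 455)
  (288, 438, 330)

2

(35,44,70): 35²+44² = 3161 < 4900 = 70² → obtuse
(81,54,32): 32²+54² = 3940 < 6561 = 81² → obtuse
(78,65,107): 65²+78² = 10309 < 11449 = 107² → obtuse
(38,106,88): 38²+88² = 9188 < 11236 = 106² → obtuse
(441,112,455): 112²+441² = 207025 = 455² → right
(288,438,330): 288²+330² = 191844 = 438² → right
2 of the 6 are right.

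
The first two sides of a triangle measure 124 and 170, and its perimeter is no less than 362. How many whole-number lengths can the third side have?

Triangle inequality: 46 < x < 294. Perimeter ≥ 362 gives x ≥ 362 − 124 − 170 = 68.
So 68 ≤ x < 294; integers 68 through 293: 226 values.

226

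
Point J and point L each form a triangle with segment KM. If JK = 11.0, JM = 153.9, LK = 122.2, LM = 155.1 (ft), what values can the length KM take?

142.9 < KM < 164.9

From triangle JKM: |11.0 − 153.9| < KM < 11.0 + 153.9, i.e. 142.9 < KM < 164.9.
From triangle LKM: 32.9 < KM < 277.3.
Both must hold, so KM lies in the intersection.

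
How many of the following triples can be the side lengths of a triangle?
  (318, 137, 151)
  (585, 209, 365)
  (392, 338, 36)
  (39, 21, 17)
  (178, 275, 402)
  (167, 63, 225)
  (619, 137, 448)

2

(137,151,318): 137+151 ≤ 318 → not valid
(209,365,585): 209+365 ≤ 585 → not valid
(36,338,392): 36+338 ≤ 392 → not valid
(17,21,39): 17+21 ≤ 39 → not valid
(178,275,402): 178+275 > 402 → valid
(63,167,225): 63+167 > 225 → valid
(137,448,619): 137+448 ≤ 619 → not valid
2 of the 7 triples form a triangle.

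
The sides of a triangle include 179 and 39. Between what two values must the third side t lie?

By the triangle inequality, t must be less than 179 + 39 = 218 and greater than |179 − 39| = 140.

140 < t < 218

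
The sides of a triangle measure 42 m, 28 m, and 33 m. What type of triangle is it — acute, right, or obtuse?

Compare the square of the longest side to the sum of squares of the other two: 28² + 33² = 1873 > 1764 = 42².

acute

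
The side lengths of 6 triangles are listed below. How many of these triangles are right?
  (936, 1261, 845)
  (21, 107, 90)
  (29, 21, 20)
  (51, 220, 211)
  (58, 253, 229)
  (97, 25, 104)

(936,1261,845): 845²+936² = 1590121 = 1261² → right
(21,107,90): 21²+90² = 8541 < 11449 = 107² → obtuse
(29,21,20): 20²+21² = 841 = 29² → right
(51,220,211): 51²+211² = 47122 < 48400 = 220² → obtuse
(58,253,229): 58²+229² = 55805 < 64009 = 253² → obtuse
(97,25,104): 25²+97² = 10034 < 10816 = 104² → obtuse
2 of the 6 are right.

2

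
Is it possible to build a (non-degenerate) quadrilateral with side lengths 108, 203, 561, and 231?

No

For a quadrilateral, each side must be shorter than the sum of the others.
Here the longest side is 561, but the remaining 3 sides sum to only 542.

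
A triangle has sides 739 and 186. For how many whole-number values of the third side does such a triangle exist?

The third side lies in the open interval (553, 925).
Integers from 554 to 924 inclusive: 924 − 554 + 1 = 371.

371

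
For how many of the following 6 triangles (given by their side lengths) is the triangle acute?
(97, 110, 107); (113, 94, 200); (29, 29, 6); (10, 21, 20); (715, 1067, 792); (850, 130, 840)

(97,110,107): 97²+107² = 20858 > 12100 = 110² → acute
(113,94,200): 94²+113² = 21605 < 40000 = 200² → obtuse
(29,29,6): 6²+29² = 877 > 841 = 29² → acute
(10,21,20): 10²+20² = 500 > 441 = 21² → acute
(715,1067,792): 715²+792² = 1138489 = 1067² → right
(850,130,840): 130²+840² = 722500 = 850² → right
3 of the 6 are acute.

3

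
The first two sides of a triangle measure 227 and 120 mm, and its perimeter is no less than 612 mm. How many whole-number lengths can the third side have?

82

Triangle inequality: 107 < x < 347. Perimeter ≥ 612 gives x ≥ 612 − 227 − 120 = 265.
So 265 ≤ x < 347; integers 265 through 346: 82 values.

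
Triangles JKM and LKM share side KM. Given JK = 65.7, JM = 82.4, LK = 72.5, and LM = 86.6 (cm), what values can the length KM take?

From triangle JKM: |65.7 − 82.4| < KM < 65.7 + 82.4, i.e. 16.7 < KM < 148.1.
From triangle LKM: 14.1 < KM < 159.1.
Both must hold, so KM lies in the intersection.

16.7 < KM < 148.1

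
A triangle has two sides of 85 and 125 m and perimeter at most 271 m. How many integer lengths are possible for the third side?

21

Triangle inequality: 40 < x < 210. Perimeter ≤ 271 gives x ≤ 271 − 85 − 125 = 61.
So 40 < x ≤ 61; integers 41 through 61: 21 values.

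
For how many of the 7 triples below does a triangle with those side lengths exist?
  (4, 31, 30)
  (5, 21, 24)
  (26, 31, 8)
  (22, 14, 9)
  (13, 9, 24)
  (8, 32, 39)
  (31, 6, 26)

6

(4,30,31): 4+30 > 31 → valid
(5,21,24): 5+21 > 24 → valid
(8,26,31): 8+26 > 31 → valid
(9,14,22): 9+14 > 22 → valid
(9,13,24): 9+13 ≤ 24 → not valid
(8,32,39): 8+32 > 39 → valid
(6,26,31): 6+26 > 31 → valid
6 of the 7 triples form a triangle.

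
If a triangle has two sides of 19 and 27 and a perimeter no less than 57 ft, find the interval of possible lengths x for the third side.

11 ≤ x < 46

Triangle inequality alone gives 8 < x < 46.
The perimeter condition gives x ≥ 57 − 19 − 27 = 11.
Intersecting the two: 11 ≤ x < 46.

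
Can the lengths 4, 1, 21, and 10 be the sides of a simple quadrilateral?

No

For a quadrilateral, each side must be shorter than the sum of the others.
Here the longest side is 21, but the remaining 3 sides sum to only 15.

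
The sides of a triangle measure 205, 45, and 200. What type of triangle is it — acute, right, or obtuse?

Compare the square of the longest side to the sum of squares of the other two: 45² + 200² = 42025 = 205².

right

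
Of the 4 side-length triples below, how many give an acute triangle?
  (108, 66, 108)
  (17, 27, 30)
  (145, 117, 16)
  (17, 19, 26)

(108,66,108): 66²+108² = 16020 > 11664 = 108² → acute
(17,27,30): 17²+27² = 1018 > 900 = 30² → acute
(145,117,16): 16+117 ≤ 145, not a triangle
(17,19,26): 17²+19² = 650 < 676 = 26² → obtuse
2 of the 4 are acute.

2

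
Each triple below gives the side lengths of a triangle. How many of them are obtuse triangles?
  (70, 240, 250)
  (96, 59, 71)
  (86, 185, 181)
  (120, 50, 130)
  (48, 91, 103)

2

(70,240,250): 70²+240² = 62500 = 250² → right
(96,59,71): 59²+71² = 8522 < 9216 = 96² → obtuse
(86,185,181): 86²+181² = 40157 > 34225 = 185² → acute
(120,50,130): 50²+120² = 16900 = 130² → right
(48,91,103): 48²+91² = 10585 < 10609 = 103² → obtuse
2 of the 5 are obtuse.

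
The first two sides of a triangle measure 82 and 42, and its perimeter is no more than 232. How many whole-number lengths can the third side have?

68

Triangle inequality: 40 < x < 124. Perimeter ≤ 232 gives x ≤ 232 − 82 − 42 = 108.
So 40 < x ≤ 108; integers 41 through 108: 68 values.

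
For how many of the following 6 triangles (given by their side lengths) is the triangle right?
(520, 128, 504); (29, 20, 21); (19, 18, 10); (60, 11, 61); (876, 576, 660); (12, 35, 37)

(520,128,504): 128²+504² = 270400 = 520² → right
(29,20,21): 20²+21² = 841 = 29² → right
(19,18,10): 10²+18² = 424 > 361 = 19² → acute
(60,11,61): 11²+60² = 3721 = 61² → right
(876,576,660): 576²+660² = 767376 = 876² → right
(12,35,37): 12²+35² = 1369 = 37² → right
5 of the 6 are right.

5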